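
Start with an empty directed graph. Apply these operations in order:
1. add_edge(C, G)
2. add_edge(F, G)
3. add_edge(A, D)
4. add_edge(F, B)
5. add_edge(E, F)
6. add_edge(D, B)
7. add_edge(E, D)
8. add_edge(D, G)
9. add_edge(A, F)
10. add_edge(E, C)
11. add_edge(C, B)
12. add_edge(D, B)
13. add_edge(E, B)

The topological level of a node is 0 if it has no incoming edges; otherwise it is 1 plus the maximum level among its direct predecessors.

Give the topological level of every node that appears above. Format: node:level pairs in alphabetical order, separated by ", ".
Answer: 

Op 1: add_edge(C, G). Edges now: 1
Op 2: add_edge(F, G). Edges now: 2
Op 3: add_edge(A, D). Edges now: 3
Op 4: add_edge(F, B). Edges now: 4
Op 5: add_edge(E, F). Edges now: 5
Op 6: add_edge(D, B). Edges now: 6
Op 7: add_edge(E, D). Edges now: 7
Op 8: add_edge(D, G). Edges now: 8
Op 9: add_edge(A, F). Edges now: 9
Op 10: add_edge(E, C). Edges now: 10
Op 11: add_edge(C, B). Edges now: 11
Op 12: add_edge(D, B) (duplicate, no change). Edges now: 11
Op 13: add_edge(E, B). Edges now: 12
Compute levels (Kahn BFS):
  sources (in-degree 0): A, E
  process A: level=0
    A->D: in-degree(D)=1, level(D)>=1
    A->F: in-degree(F)=1, level(F)>=1
  process E: level=0
    E->B: in-degree(B)=3, level(B)>=1
    E->C: in-degree(C)=0, level(C)=1, enqueue
    E->D: in-degree(D)=0, level(D)=1, enqueue
    E->F: in-degree(F)=0, level(F)=1, enqueue
  process C: level=1
    C->B: in-degree(B)=2, level(B)>=2
    C->G: in-degree(G)=2, level(G)>=2
  process D: level=1
    D->B: in-degree(B)=1, level(B)>=2
    D->G: in-degree(G)=1, level(G)>=2
  process F: level=1
    F->B: in-degree(B)=0, level(B)=2, enqueue
    F->G: in-degree(G)=0, level(G)=2, enqueue
  process B: level=2
  process G: level=2
All levels: A:0, B:2, C:1, D:1, E:0, F:1, G:2

Answer: A:0, B:2, C:1, D:1, E:0, F:1, G:2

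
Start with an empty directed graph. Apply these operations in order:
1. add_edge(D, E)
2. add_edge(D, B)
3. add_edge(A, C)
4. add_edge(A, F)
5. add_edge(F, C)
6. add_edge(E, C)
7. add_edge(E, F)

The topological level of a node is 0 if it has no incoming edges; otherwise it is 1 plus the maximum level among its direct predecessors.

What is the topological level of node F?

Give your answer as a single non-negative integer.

Answer: 2

Derivation:
Op 1: add_edge(D, E). Edges now: 1
Op 2: add_edge(D, B). Edges now: 2
Op 3: add_edge(A, C). Edges now: 3
Op 4: add_edge(A, F). Edges now: 4
Op 5: add_edge(F, C). Edges now: 5
Op 6: add_edge(E, C). Edges now: 6
Op 7: add_edge(E, F). Edges now: 7
Compute levels (Kahn BFS):
  sources (in-degree 0): A, D
  process A: level=0
    A->C: in-degree(C)=2, level(C)>=1
    A->F: in-degree(F)=1, level(F)>=1
  process D: level=0
    D->B: in-degree(B)=0, level(B)=1, enqueue
    D->E: in-degree(E)=0, level(E)=1, enqueue
  process B: level=1
  process E: level=1
    E->C: in-degree(C)=1, level(C)>=2
    E->F: in-degree(F)=0, level(F)=2, enqueue
  process F: level=2
    F->C: in-degree(C)=0, level(C)=3, enqueue
  process C: level=3
All levels: A:0, B:1, C:3, D:0, E:1, F:2
level(F) = 2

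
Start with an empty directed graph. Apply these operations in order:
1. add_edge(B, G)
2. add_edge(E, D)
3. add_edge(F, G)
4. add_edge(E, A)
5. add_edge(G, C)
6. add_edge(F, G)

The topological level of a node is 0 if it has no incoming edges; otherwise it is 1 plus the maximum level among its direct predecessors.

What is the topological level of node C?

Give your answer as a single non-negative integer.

Answer: 2

Derivation:
Op 1: add_edge(B, G). Edges now: 1
Op 2: add_edge(E, D). Edges now: 2
Op 3: add_edge(F, G). Edges now: 3
Op 4: add_edge(E, A). Edges now: 4
Op 5: add_edge(G, C). Edges now: 5
Op 6: add_edge(F, G) (duplicate, no change). Edges now: 5
Compute levels (Kahn BFS):
  sources (in-degree 0): B, E, F
  process B: level=0
    B->G: in-degree(G)=1, level(G)>=1
  process E: level=0
    E->A: in-degree(A)=0, level(A)=1, enqueue
    E->D: in-degree(D)=0, level(D)=1, enqueue
  process F: level=0
    F->G: in-degree(G)=0, level(G)=1, enqueue
  process A: level=1
  process D: level=1
  process G: level=1
    G->C: in-degree(C)=0, level(C)=2, enqueue
  process C: level=2
All levels: A:1, B:0, C:2, D:1, E:0, F:0, G:1
level(C) = 2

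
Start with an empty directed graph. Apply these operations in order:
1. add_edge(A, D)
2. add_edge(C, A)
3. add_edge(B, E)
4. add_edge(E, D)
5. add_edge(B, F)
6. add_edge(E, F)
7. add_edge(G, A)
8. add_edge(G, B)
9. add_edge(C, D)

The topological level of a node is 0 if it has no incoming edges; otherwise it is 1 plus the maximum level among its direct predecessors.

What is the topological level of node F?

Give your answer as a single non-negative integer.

Op 1: add_edge(A, D). Edges now: 1
Op 2: add_edge(C, A). Edges now: 2
Op 3: add_edge(B, E). Edges now: 3
Op 4: add_edge(E, D). Edges now: 4
Op 5: add_edge(B, F). Edges now: 5
Op 6: add_edge(E, F). Edges now: 6
Op 7: add_edge(G, A). Edges now: 7
Op 8: add_edge(G, B). Edges now: 8
Op 9: add_edge(C, D). Edges now: 9
Compute levels (Kahn BFS):
  sources (in-degree 0): C, G
  process C: level=0
    C->A: in-degree(A)=1, level(A)>=1
    C->D: in-degree(D)=2, level(D)>=1
  process G: level=0
    G->A: in-degree(A)=0, level(A)=1, enqueue
    G->B: in-degree(B)=0, level(B)=1, enqueue
  process A: level=1
    A->D: in-degree(D)=1, level(D)>=2
  process B: level=1
    B->E: in-degree(E)=0, level(E)=2, enqueue
    B->F: in-degree(F)=1, level(F)>=2
  process E: level=2
    E->D: in-degree(D)=0, level(D)=3, enqueue
    E->F: in-degree(F)=0, level(F)=3, enqueue
  process D: level=3
  process F: level=3
All levels: A:1, B:1, C:0, D:3, E:2, F:3, G:0
level(F) = 3

Answer: 3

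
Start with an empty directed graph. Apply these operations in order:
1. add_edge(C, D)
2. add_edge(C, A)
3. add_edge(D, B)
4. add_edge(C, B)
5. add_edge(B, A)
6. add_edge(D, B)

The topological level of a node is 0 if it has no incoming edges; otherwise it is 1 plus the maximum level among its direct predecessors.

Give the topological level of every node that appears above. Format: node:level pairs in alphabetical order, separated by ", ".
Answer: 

Op 1: add_edge(C, D). Edges now: 1
Op 2: add_edge(C, A). Edges now: 2
Op 3: add_edge(D, B). Edges now: 3
Op 4: add_edge(C, B). Edges now: 4
Op 5: add_edge(B, A). Edges now: 5
Op 6: add_edge(D, B) (duplicate, no change). Edges now: 5
Compute levels (Kahn BFS):
  sources (in-degree 0): C
  process C: level=0
    C->A: in-degree(A)=1, level(A)>=1
    C->B: in-degree(B)=1, level(B)>=1
    C->D: in-degree(D)=0, level(D)=1, enqueue
  process D: level=1
    D->B: in-degree(B)=0, level(B)=2, enqueue
  process B: level=2
    B->A: in-degree(A)=0, level(A)=3, enqueue
  process A: level=3
All levels: A:3, B:2, C:0, D:1

Answer: A:3, B:2, C:0, D:1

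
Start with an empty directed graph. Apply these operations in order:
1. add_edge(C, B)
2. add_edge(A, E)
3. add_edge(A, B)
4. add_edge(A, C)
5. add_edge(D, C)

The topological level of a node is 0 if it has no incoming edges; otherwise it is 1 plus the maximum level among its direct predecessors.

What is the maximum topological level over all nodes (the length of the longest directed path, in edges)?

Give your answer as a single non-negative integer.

Answer: 2

Derivation:
Op 1: add_edge(C, B). Edges now: 1
Op 2: add_edge(A, E). Edges now: 2
Op 3: add_edge(A, B). Edges now: 3
Op 4: add_edge(A, C). Edges now: 4
Op 5: add_edge(D, C). Edges now: 5
Compute levels (Kahn BFS):
  sources (in-degree 0): A, D
  process A: level=0
    A->B: in-degree(B)=1, level(B)>=1
    A->C: in-degree(C)=1, level(C)>=1
    A->E: in-degree(E)=0, level(E)=1, enqueue
  process D: level=0
    D->C: in-degree(C)=0, level(C)=1, enqueue
  process E: level=1
  process C: level=1
    C->B: in-degree(B)=0, level(B)=2, enqueue
  process B: level=2
All levels: A:0, B:2, C:1, D:0, E:1
max level = 2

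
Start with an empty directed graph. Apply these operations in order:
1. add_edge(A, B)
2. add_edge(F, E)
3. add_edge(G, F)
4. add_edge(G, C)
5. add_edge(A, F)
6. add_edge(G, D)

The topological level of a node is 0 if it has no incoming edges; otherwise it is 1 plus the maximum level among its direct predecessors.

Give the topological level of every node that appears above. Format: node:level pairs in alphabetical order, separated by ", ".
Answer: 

Answer: A:0, B:1, C:1, D:1, E:2, F:1, G:0

Derivation:
Op 1: add_edge(A, B). Edges now: 1
Op 2: add_edge(F, E). Edges now: 2
Op 3: add_edge(G, F). Edges now: 3
Op 4: add_edge(G, C). Edges now: 4
Op 5: add_edge(A, F). Edges now: 5
Op 6: add_edge(G, D). Edges now: 6
Compute levels (Kahn BFS):
  sources (in-degree 0): A, G
  process A: level=0
    A->B: in-degree(B)=0, level(B)=1, enqueue
    A->F: in-degree(F)=1, level(F)>=1
  process G: level=0
    G->C: in-degree(C)=0, level(C)=1, enqueue
    G->D: in-degree(D)=0, level(D)=1, enqueue
    G->F: in-degree(F)=0, level(F)=1, enqueue
  process B: level=1
  process C: level=1
  process D: level=1
  process F: level=1
    F->E: in-degree(E)=0, level(E)=2, enqueue
  process E: level=2
All levels: A:0, B:1, C:1, D:1, E:2, F:1, G:0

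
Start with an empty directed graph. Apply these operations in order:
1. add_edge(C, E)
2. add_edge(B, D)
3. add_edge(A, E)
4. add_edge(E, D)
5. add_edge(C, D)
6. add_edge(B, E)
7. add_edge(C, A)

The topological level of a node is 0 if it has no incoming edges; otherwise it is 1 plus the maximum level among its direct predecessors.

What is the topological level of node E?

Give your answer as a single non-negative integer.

Op 1: add_edge(C, E). Edges now: 1
Op 2: add_edge(B, D). Edges now: 2
Op 3: add_edge(A, E). Edges now: 3
Op 4: add_edge(E, D). Edges now: 4
Op 5: add_edge(C, D). Edges now: 5
Op 6: add_edge(B, E). Edges now: 6
Op 7: add_edge(C, A). Edges now: 7
Compute levels (Kahn BFS):
  sources (in-degree 0): B, C
  process B: level=0
    B->D: in-degree(D)=2, level(D)>=1
    B->E: in-degree(E)=2, level(E)>=1
  process C: level=0
    C->A: in-degree(A)=0, level(A)=1, enqueue
    C->D: in-degree(D)=1, level(D)>=1
    C->E: in-degree(E)=1, level(E)>=1
  process A: level=1
    A->E: in-degree(E)=0, level(E)=2, enqueue
  process E: level=2
    E->D: in-degree(D)=0, level(D)=3, enqueue
  process D: level=3
All levels: A:1, B:0, C:0, D:3, E:2
level(E) = 2

Answer: 2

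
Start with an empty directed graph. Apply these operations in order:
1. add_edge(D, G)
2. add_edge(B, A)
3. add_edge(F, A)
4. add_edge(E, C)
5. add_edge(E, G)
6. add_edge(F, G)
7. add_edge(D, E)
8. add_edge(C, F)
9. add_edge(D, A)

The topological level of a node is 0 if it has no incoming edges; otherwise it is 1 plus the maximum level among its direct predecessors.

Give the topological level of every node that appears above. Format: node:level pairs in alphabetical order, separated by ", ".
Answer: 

Answer: A:4, B:0, C:2, D:0, E:1, F:3, G:4

Derivation:
Op 1: add_edge(D, G). Edges now: 1
Op 2: add_edge(B, A). Edges now: 2
Op 3: add_edge(F, A). Edges now: 3
Op 4: add_edge(E, C). Edges now: 4
Op 5: add_edge(E, G). Edges now: 5
Op 6: add_edge(F, G). Edges now: 6
Op 7: add_edge(D, E). Edges now: 7
Op 8: add_edge(C, F). Edges now: 8
Op 9: add_edge(D, A). Edges now: 9
Compute levels (Kahn BFS):
  sources (in-degree 0): B, D
  process B: level=0
    B->A: in-degree(A)=2, level(A)>=1
  process D: level=0
    D->A: in-degree(A)=1, level(A)>=1
    D->E: in-degree(E)=0, level(E)=1, enqueue
    D->G: in-degree(G)=2, level(G)>=1
  process E: level=1
    E->C: in-degree(C)=0, level(C)=2, enqueue
    E->G: in-degree(G)=1, level(G)>=2
  process C: level=2
    C->F: in-degree(F)=0, level(F)=3, enqueue
  process F: level=3
    F->A: in-degree(A)=0, level(A)=4, enqueue
    F->G: in-degree(G)=0, level(G)=4, enqueue
  process A: level=4
  process G: level=4
All levels: A:4, B:0, C:2, D:0, E:1, F:3, G:4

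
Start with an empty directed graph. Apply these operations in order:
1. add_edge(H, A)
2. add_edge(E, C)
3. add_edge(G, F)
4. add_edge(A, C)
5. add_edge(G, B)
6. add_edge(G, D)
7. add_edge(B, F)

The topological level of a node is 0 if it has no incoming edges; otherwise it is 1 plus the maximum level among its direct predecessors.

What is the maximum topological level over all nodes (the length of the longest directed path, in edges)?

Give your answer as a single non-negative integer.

Answer: 2

Derivation:
Op 1: add_edge(H, A). Edges now: 1
Op 2: add_edge(E, C). Edges now: 2
Op 3: add_edge(G, F). Edges now: 3
Op 4: add_edge(A, C). Edges now: 4
Op 5: add_edge(G, B). Edges now: 5
Op 6: add_edge(G, D). Edges now: 6
Op 7: add_edge(B, F). Edges now: 7
Compute levels (Kahn BFS):
  sources (in-degree 0): E, G, H
  process E: level=0
    E->C: in-degree(C)=1, level(C)>=1
  process G: level=0
    G->B: in-degree(B)=0, level(B)=1, enqueue
    G->D: in-degree(D)=0, level(D)=1, enqueue
    G->F: in-degree(F)=1, level(F)>=1
  process H: level=0
    H->A: in-degree(A)=0, level(A)=1, enqueue
  process B: level=1
    B->F: in-degree(F)=0, level(F)=2, enqueue
  process D: level=1
  process A: level=1
    A->C: in-degree(C)=0, level(C)=2, enqueue
  process F: level=2
  process C: level=2
All levels: A:1, B:1, C:2, D:1, E:0, F:2, G:0, H:0
max level = 2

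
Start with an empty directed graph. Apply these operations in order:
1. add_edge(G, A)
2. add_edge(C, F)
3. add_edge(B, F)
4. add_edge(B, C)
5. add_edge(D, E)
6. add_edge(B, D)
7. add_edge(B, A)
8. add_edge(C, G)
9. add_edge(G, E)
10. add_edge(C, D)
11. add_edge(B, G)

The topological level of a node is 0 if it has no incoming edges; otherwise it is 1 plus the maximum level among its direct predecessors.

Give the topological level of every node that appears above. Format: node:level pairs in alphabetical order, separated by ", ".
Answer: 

Op 1: add_edge(G, A). Edges now: 1
Op 2: add_edge(C, F). Edges now: 2
Op 3: add_edge(B, F). Edges now: 3
Op 4: add_edge(B, C). Edges now: 4
Op 5: add_edge(D, E). Edges now: 5
Op 6: add_edge(B, D). Edges now: 6
Op 7: add_edge(B, A). Edges now: 7
Op 8: add_edge(C, G). Edges now: 8
Op 9: add_edge(G, E). Edges now: 9
Op 10: add_edge(C, D). Edges now: 10
Op 11: add_edge(B, G). Edges now: 11
Compute levels (Kahn BFS):
  sources (in-degree 0): B
  process B: level=0
    B->A: in-degree(A)=1, level(A)>=1
    B->C: in-degree(C)=0, level(C)=1, enqueue
    B->D: in-degree(D)=1, level(D)>=1
    B->F: in-degree(F)=1, level(F)>=1
    B->G: in-degree(G)=1, level(G)>=1
  process C: level=1
    C->D: in-degree(D)=0, level(D)=2, enqueue
    C->F: in-degree(F)=0, level(F)=2, enqueue
    C->G: in-degree(G)=0, level(G)=2, enqueue
  process D: level=2
    D->E: in-degree(E)=1, level(E)>=3
  process F: level=2
  process G: level=2
    G->A: in-degree(A)=0, level(A)=3, enqueue
    G->E: in-degree(E)=0, level(E)=3, enqueue
  process A: level=3
  process E: level=3
All levels: A:3, B:0, C:1, D:2, E:3, F:2, G:2

Answer: A:3, B:0, C:1, D:2, E:3, F:2, G:2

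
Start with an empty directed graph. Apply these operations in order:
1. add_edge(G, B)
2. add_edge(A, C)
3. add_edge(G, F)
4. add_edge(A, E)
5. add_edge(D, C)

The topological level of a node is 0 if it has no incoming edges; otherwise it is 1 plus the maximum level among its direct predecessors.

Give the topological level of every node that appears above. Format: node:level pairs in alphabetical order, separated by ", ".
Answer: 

Answer: A:0, B:1, C:1, D:0, E:1, F:1, G:0

Derivation:
Op 1: add_edge(G, B). Edges now: 1
Op 2: add_edge(A, C). Edges now: 2
Op 3: add_edge(G, F). Edges now: 3
Op 4: add_edge(A, E). Edges now: 4
Op 5: add_edge(D, C). Edges now: 5
Compute levels (Kahn BFS):
  sources (in-degree 0): A, D, G
  process A: level=0
    A->C: in-degree(C)=1, level(C)>=1
    A->E: in-degree(E)=0, level(E)=1, enqueue
  process D: level=0
    D->C: in-degree(C)=0, level(C)=1, enqueue
  process G: level=0
    G->B: in-degree(B)=0, level(B)=1, enqueue
    G->F: in-degree(F)=0, level(F)=1, enqueue
  process E: level=1
  process C: level=1
  process B: level=1
  process F: level=1
All levels: A:0, B:1, C:1, D:0, E:1, F:1, G:0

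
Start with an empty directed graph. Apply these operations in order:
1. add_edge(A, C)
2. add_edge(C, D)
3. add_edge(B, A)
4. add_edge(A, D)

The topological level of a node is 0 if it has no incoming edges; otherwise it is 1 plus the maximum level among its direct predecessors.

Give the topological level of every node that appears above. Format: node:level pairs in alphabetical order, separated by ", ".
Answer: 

Answer: A:1, B:0, C:2, D:3

Derivation:
Op 1: add_edge(A, C). Edges now: 1
Op 2: add_edge(C, D). Edges now: 2
Op 3: add_edge(B, A). Edges now: 3
Op 4: add_edge(A, D). Edges now: 4
Compute levels (Kahn BFS):
  sources (in-degree 0): B
  process B: level=0
    B->A: in-degree(A)=0, level(A)=1, enqueue
  process A: level=1
    A->C: in-degree(C)=0, level(C)=2, enqueue
    A->D: in-degree(D)=1, level(D)>=2
  process C: level=2
    C->D: in-degree(D)=0, level(D)=3, enqueue
  process D: level=3
All levels: A:1, B:0, C:2, D:3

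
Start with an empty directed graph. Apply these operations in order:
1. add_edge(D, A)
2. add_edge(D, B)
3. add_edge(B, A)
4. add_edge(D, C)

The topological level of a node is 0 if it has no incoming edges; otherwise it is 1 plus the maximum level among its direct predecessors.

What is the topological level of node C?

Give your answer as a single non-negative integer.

Answer: 1

Derivation:
Op 1: add_edge(D, A). Edges now: 1
Op 2: add_edge(D, B). Edges now: 2
Op 3: add_edge(B, A). Edges now: 3
Op 4: add_edge(D, C). Edges now: 4
Compute levels (Kahn BFS):
  sources (in-degree 0): D
  process D: level=0
    D->A: in-degree(A)=1, level(A)>=1
    D->B: in-degree(B)=0, level(B)=1, enqueue
    D->C: in-degree(C)=0, level(C)=1, enqueue
  process B: level=1
    B->A: in-degree(A)=0, level(A)=2, enqueue
  process C: level=1
  process A: level=2
All levels: A:2, B:1, C:1, D:0
level(C) = 1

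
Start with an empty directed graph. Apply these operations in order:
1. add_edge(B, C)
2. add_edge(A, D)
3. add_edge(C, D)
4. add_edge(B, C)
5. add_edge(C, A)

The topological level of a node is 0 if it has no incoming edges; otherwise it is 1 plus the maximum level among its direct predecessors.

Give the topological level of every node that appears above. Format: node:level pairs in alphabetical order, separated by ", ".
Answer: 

Answer: A:2, B:0, C:1, D:3

Derivation:
Op 1: add_edge(B, C). Edges now: 1
Op 2: add_edge(A, D). Edges now: 2
Op 3: add_edge(C, D). Edges now: 3
Op 4: add_edge(B, C) (duplicate, no change). Edges now: 3
Op 5: add_edge(C, A). Edges now: 4
Compute levels (Kahn BFS):
  sources (in-degree 0): B
  process B: level=0
    B->C: in-degree(C)=0, level(C)=1, enqueue
  process C: level=1
    C->A: in-degree(A)=0, level(A)=2, enqueue
    C->D: in-degree(D)=1, level(D)>=2
  process A: level=2
    A->D: in-degree(D)=0, level(D)=3, enqueue
  process D: level=3
All levels: A:2, B:0, C:1, D:3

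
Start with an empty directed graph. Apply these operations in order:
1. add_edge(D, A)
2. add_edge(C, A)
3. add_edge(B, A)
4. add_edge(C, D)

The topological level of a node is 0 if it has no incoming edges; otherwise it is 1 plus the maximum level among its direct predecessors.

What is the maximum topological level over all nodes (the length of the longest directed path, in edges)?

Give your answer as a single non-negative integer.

Answer: 2

Derivation:
Op 1: add_edge(D, A). Edges now: 1
Op 2: add_edge(C, A). Edges now: 2
Op 3: add_edge(B, A). Edges now: 3
Op 4: add_edge(C, D). Edges now: 4
Compute levels (Kahn BFS):
  sources (in-degree 0): B, C
  process B: level=0
    B->A: in-degree(A)=2, level(A)>=1
  process C: level=0
    C->A: in-degree(A)=1, level(A)>=1
    C->D: in-degree(D)=0, level(D)=1, enqueue
  process D: level=1
    D->A: in-degree(A)=0, level(A)=2, enqueue
  process A: level=2
All levels: A:2, B:0, C:0, D:1
max level = 2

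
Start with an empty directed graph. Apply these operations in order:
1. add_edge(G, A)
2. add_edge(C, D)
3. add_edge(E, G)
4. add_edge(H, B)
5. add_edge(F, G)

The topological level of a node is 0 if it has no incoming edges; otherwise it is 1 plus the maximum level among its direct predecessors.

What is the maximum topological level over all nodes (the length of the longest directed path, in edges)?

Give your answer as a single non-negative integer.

Op 1: add_edge(G, A). Edges now: 1
Op 2: add_edge(C, D). Edges now: 2
Op 3: add_edge(E, G). Edges now: 3
Op 4: add_edge(H, B). Edges now: 4
Op 5: add_edge(F, G). Edges now: 5
Compute levels (Kahn BFS):
  sources (in-degree 0): C, E, F, H
  process C: level=0
    C->D: in-degree(D)=0, level(D)=1, enqueue
  process E: level=0
    E->G: in-degree(G)=1, level(G)>=1
  process F: level=0
    F->G: in-degree(G)=0, level(G)=1, enqueue
  process H: level=0
    H->B: in-degree(B)=0, level(B)=1, enqueue
  process D: level=1
  process G: level=1
    G->A: in-degree(A)=0, level(A)=2, enqueue
  process B: level=1
  process A: level=2
All levels: A:2, B:1, C:0, D:1, E:0, F:0, G:1, H:0
max level = 2

Answer: 2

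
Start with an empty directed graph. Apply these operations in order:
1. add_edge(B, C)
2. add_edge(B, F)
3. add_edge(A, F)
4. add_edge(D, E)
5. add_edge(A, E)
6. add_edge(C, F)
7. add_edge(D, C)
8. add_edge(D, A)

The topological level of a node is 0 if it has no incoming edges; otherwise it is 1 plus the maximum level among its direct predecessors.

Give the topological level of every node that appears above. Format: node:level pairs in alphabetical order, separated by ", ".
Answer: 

Op 1: add_edge(B, C). Edges now: 1
Op 2: add_edge(B, F). Edges now: 2
Op 3: add_edge(A, F). Edges now: 3
Op 4: add_edge(D, E). Edges now: 4
Op 5: add_edge(A, E). Edges now: 5
Op 6: add_edge(C, F). Edges now: 6
Op 7: add_edge(D, C). Edges now: 7
Op 8: add_edge(D, A). Edges now: 8
Compute levels (Kahn BFS):
  sources (in-degree 0): B, D
  process B: level=0
    B->C: in-degree(C)=1, level(C)>=1
    B->F: in-degree(F)=2, level(F)>=1
  process D: level=0
    D->A: in-degree(A)=0, level(A)=1, enqueue
    D->C: in-degree(C)=0, level(C)=1, enqueue
    D->E: in-degree(E)=1, level(E)>=1
  process A: level=1
    A->E: in-degree(E)=0, level(E)=2, enqueue
    A->F: in-degree(F)=1, level(F)>=2
  process C: level=1
    C->F: in-degree(F)=0, level(F)=2, enqueue
  process E: level=2
  process F: level=2
All levels: A:1, B:0, C:1, D:0, E:2, F:2

Answer: A:1, B:0, C:1, D:0, E:2, F:2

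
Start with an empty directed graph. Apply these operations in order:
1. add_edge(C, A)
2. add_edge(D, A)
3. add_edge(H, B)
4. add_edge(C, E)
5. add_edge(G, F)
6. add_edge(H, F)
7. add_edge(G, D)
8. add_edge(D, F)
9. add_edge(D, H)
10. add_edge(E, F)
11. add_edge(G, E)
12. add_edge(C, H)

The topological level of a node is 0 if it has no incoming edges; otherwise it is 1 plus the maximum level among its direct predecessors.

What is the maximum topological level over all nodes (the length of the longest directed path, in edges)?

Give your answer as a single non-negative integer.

Op 1: add_edge(C, A). Edges now: 1
Op 2: add_edge(D, A). Edges now: 2
Op 3: add_edge(H, B). Edges now: 3
Op 4: add_edge(C, E). Edges now: 4
Op 5: add_edge(G, F). Edges now: 5
Op 6: add_edge(H, F). Edges now: 6
Op 7: add_edge(G, D). Edges now: 7
Op 8: add_edge(D, F). Edges now: 8
Op 9: add_edge(D, H). Edges now: 9
Op 10: add_edge(E, F). Edges now: 10
Op 11: add_edge(G, E). Edges now: 11
Op 12: add_edge(C, H). Edges now: 12
Compute levels (Kahn BFS):
  sources (in-degree 0): C, G
  process C: level=0
    C->A: in-degree(A)=1, level(A)>=1
    C->E: in-degree(E)=1, level(E)>=1
    C->H: in-degree(H)=1, level(H)>=1
  process G: level=0
    G->D: in-degree(D)=0, level(D)=1, enqueue
    G->E: in-degree(E)=0, level(E)=1, enqueue
    G->F: in-degree(F)=3, level(F)>=1
  process D: level=1
    D->A: in-degree(A)=0, level(A)=2, enqueue
    D->F: in-degree(F)=2, level(F)>=2
    D->H: in-degree(H)=0, level(H)=2, enqueue
  process E: level=1
    E->F: in-degree(F)=1, level(F)>=2
  process A: level=2
  process H: level=2
    H->B: in-degree(B)=0, level(B)=3, enqueue
    H->F: in-degree(F)=0, level(F)=3, enqueue
  process B: level=3
  process F: level=3
All levels: A:2, B:3, C:0, D:1, E:1, F:3, G:0, H:2
max level = 3

Answer: 3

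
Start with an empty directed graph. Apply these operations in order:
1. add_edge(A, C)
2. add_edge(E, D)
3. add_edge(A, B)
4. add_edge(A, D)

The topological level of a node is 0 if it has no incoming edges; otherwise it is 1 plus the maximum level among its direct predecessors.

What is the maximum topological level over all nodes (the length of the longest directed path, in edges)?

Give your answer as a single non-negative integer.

Op 1: add_edge(A, C). Edges now: 1
Op 2: add_edge(E, D). Edges now: 2
Op 3: add_edge(A, B). Edges now: 3
Op 4: add_edge(A, D). Edges now: 4
Compute levels (Kahn BFS):
  sources (in-degree 0): A, E
  process A: level=0
    A->B: in-degree(B)=0, level(B)=1, enqueue
    A->C: in-degree(C)=0, level(C)=1, enqueue
    A->D: in-degree(D)=1, level(D)>=1
  process E: level=0
    E->D: in-degree(D)=0, level(D)=1, enqueue
  process B: level=1
  process C: level=1
  process D: level=1
All levels: A:0, B:1, C:1, D:1, E:0
max level = 1

Answer: 1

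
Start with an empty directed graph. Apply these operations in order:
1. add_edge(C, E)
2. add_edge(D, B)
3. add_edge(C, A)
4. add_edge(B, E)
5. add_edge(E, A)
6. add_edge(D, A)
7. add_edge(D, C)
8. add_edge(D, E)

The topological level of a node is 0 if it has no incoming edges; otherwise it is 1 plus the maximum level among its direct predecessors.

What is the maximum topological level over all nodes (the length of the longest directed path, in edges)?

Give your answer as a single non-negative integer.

Answer: 3

Derivation:
Op 1: add_edge(C, E). Edges now: 1
Op 2: add_edge(D, B). Edges now: 2
Op 3: add_edge(C, A). Edges now: 3
Op 4: add_edge(B, E). Edges now: 4
Op 5: add_edge(E, A). Edges now: 5
Op 6: add_edge(D, A). Edges now: 6
Op 7: add_edge(D, C). Edges now: 7
Op 8: add_edge(D, E). Edges now: 8
Compute levels (Kahn BFS):
  sources (in-degree 0): D
  process D: level=0
    D->A: in-degree(A)=2, level(A)>=1
    D->B: in-degree(B)=0, level(B)=1, enqueue
    D->C: in-degree(C)=0, level(C)=1, enqueue
    D->E: in-degree(E)=2, level(E)>=1
  process B: level=1
    B->E: in-degree(E)=1, level(E)>=2
  process C: level=1
    C->A: in-degree(A)=1, level(A)>=2
    C->E: in-degree(E)=0, level(E)=2, enqueue
  process E: level=2
    E->A: in-degree(A)=0, level(A)=3, enqueue
  process A: level=3
All levels: A:3, B:1, C:1, D:0, E:2
max level = 3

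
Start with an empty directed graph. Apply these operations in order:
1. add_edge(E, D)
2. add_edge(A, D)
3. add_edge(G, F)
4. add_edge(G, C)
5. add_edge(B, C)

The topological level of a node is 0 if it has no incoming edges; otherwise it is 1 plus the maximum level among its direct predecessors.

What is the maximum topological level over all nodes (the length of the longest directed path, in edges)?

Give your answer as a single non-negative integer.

Answer: 1

Derivation:
Op 1: add_edge(E, D). Edges now: 1
Op 2: add_edge(A, D). Edges now: 2
Op 3: add_edge(G, F). Edges now: 3
Op 4: add_edge(G, C). Edges now: 4
Op 5: add_edge(B, C). Edges now: 5
Compute levels (Kahn BFS):
  sources (in-degree 0): A, B, E, G
  process A: level=0
    A->D: in-degree(D)=1, level(D)>=1
  process B: level=0
    B->C: in-degree(C)=1, level(C)>=1
  process E: level=0
    E->D: in-degree(D)=0, level(D)=1, enqueue
  process G: level=0
    G->C: in-degree(C)=0, level(C)=1, enqueue
    G->F: in-degree(F)=0, level(F)=1, enqueue
  process D: level=1
  process C: level=1
  process F: level=1
All levels: A:0, B:0, C:1, D:1, E:0, F:1, G:0
max level = 1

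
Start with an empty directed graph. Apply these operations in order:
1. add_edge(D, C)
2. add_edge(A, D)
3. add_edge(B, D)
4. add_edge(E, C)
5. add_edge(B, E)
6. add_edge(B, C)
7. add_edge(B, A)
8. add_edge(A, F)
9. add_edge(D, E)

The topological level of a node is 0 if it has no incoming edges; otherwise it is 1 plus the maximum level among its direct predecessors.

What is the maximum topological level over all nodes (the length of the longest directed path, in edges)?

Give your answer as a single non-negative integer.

Answer: 4

Derivation:
Op 1: add_edge(D, C). Edges now: 1
Op 2: add_edge(A, D). Edges now: 2
Op 3: add_edge(B, D). Edges now: 3
Op 4: add_edge(E, C). Edges now: 4
Op 5: add_edge(B, E). Edges now: 5
Op 6: add_edge(B, C). Edges now: 6
Op 7: add_edge(B, A). Edges now: 7
Op 8: add_edge(A, F). Edges now: 8
Op 9: add_edge(D, E). Edges now: 9
Compute levels (Kahn BFS):
  sources (in-degree 0): B
  process B: level=0
    B->A: in-degree(A)=0, level(A)=1, enqueue
    B->C: in-degree(C)=2, level(C)>=1
    B->D: in-degree(D)=1, level(D)>=1
    B->E: in-degree(E)=1, level(E)>=1
  process A: level=1
    A->D: in-degree(D)=0, level(D)=2, enqueue
    A->F: in-degree(F)=0, level(F)=2, enqueue
  process D: level=2
    D->C: in-degree(C)=1, level(C)>=3
    D->E: in-degree(E)=0, level(E)=3, enqueue
  process F: level=2
  process E: level=3
    E->C: in-degree(C)=0, level(C)=4, enqueue
  process C: level=4
All levels: A:1, B:0, C:4, D:2, E:3, F:2
max level = 4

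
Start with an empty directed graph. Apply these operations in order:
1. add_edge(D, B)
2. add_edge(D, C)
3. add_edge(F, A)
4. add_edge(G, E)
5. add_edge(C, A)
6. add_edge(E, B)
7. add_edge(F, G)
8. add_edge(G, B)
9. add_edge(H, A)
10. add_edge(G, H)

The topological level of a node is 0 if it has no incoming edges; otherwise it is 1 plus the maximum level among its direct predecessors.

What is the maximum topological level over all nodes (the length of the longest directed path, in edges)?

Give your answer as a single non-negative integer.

Op 1: add_edge(D, B). Edges now: 1
Op 2: add_edge(D, C). Edges now: 2
Op 3: add_edge(F, A). Edges now: 3
Op 4: add_edge(G, E). Edges now: 4
Op 5: add_edge(C, A). Edges now: 5
Op 6: add_edge(E, B). Edges now: 6
Op 7: add_edge(F, G). Edges now: 7
Op 8: add_edge(G, B). Edges now: 8
Op 9: add_edge(H, A). Edges now: 9
Op 10: add_edge(G, H). Edges now: 10
Compute levels (Kahn BFS):
  sources (in-degree 0): D, F
  process D: level=0
    D->B: in-degree(B)=2, level(B)>=1
    D->C: in-degree(C)=0, level(C)=1, enqueue
  process F: level=0
    F->A: in-degree(A)=2, level(A)>=1
    F->G: in-degree(G)=0, level(G)=1, enqueue
  process C: level=1
    C->A: in-degree(A)=1, level(A)>=2
  process G: level=1
    G->B: in-degree(B)=1, level(B)>=2
    G->E: in-degree(E)=0, level(E)=2, enqueue
    G->H: in-degree(H)=0, level(H)=2, enqueue
  process E: level=2
    E->B: in-degree(B)=0, level(B)=3, enqueue
  process H: level=2
    H->A: in-degree(A)=0, level(A)=3, enqueue
  process B: level=3
  process A: level=3
All levels: A:3, B:3, C:1, D:0, E:2, F:0, G:1, H:2
max level = 3

Answer: 3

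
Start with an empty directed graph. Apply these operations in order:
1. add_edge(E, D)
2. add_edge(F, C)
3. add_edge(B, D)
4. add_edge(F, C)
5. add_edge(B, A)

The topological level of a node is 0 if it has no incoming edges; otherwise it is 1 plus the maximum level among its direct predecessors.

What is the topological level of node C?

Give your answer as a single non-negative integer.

Op 1: add_edge(E, D). Edges now: 1
Op 2: add_edge(F, C). Edges now: 2
Op 3: add_edge(B, D). Edges now: 3
Op 4: add_edge(F, C) (duplicate, no change). Edges now: 3
Op 5: add_edge(B, A). Edges now: 4
Compute levels (Kahn BFS):
  sources (in-degree 0): B, E, F
  process B: level=0
    B->A: in-degree(A)=0, level(A)=1, enqueue
    B->D: in-degree(D)=1, level(D)>=1
  process E: level=0
    E->D: in-degree(D)=0, level(D)=1, enqueue
  process F: level=0
    F->C: in-degree(C)=0, level(C)=1, enqueue
  process A: level=1
  process D: level=1
  process C: level=1
All levels: A:1, B:0, C:1, D:1, E:0, F:0
level(C) = 1

Answer: 1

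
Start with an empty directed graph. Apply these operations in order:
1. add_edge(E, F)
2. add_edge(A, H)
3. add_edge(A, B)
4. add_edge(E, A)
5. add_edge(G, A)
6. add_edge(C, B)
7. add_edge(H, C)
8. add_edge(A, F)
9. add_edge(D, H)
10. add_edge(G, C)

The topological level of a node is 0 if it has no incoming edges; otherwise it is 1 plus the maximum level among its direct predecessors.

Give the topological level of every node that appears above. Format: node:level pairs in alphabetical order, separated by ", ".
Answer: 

Op 1: add_edge(E, F). Edges now: 1
Op 2: add_edge(A, H). Edges now: 2
Op 3: add_edge(A, B). Edges now: 3
Op 4: add_edge(E, A). Edges now: 4
Op 5: add_edge(G, A). Edges now: 5
Op 6: add_edge(C, B). Edges now: 6
Op 7: add_edge(H, C). Edges now: 7
Op 8: add_edge(A, F). Edges now: 8
Op 9: add_edge(D, H). Edges now: 9
Op 10: add_edge(G, C). Edges now: 10
Compute levels (Kahn BFS):
  sources (in-degree 0): D, E, G
  process D: level=0
    D->H: in-degree(H)=1, level(H)>=1
  process E: level=0
    E->A: in-degree(A)=1, level(A)>=1
    E->F: in-degree(F)=1, level(F)>=1
  process G: level=0
    G->A: in-degree(A)=0, level(A)=1, enqueue
    G->C: in-degree(C)=1, level(C)>=1
  process A: level=1
    A->B: in-degree(B)=1, level(B)>=2
    A->F: in-degree(F)=0, level(F)=2, enqueue
    A->H: in-degree(H)=0, level(H)=2, enqueue
  process F: level=2
  process H: level=2
    H->C: in-degree(C)=0, level(C)=3, enqueue
  process C: level=3
    C->B: in-degree(B)=0, level(B)=4, enqueue
  process B: level=4
All levels: A:1, B:4, C:3, D:0, E:0, F:2, G:0, H:2

Answer: A:1, B:4, C:3, D:0, E:0, F:2, G:0, H:2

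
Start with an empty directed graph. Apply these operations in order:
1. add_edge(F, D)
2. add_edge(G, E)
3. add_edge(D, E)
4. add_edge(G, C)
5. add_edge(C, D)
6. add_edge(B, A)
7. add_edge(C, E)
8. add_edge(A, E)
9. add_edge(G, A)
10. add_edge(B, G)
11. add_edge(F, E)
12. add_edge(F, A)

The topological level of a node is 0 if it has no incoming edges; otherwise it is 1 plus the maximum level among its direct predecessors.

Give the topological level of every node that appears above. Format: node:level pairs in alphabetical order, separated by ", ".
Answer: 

Op 1: add_edge(F, D). Edges now: 1
Op 2: add_edge(G, E). Edges now: 2
Op 3: add_edge(D, E). Edges now: 3
Op 4: add_edge(G, C). Edges now: 4
Op 5: add_edge(C, D). Edges now: 5
Op 6: add_edge(B, A). Edges now: 6
Op 7: add_edge(C, E). Edges now: 7
Op 8: add_edge(A, E). Edges now: 8
Op 9: add_edge(G, A). Edges now: 9
Op 10: add_edge(B, G). Edges now: 10
Op 11: add_edge(F, E). Edges now: 11
Op 12: add_edge(F, A). Edges now: 12
Compute levels (Kahn BFS):
  sources (in-degree 0): B, F
  process B: level=0
    B->A: in-degree(A)=2, level(A)>=1
    B->G: in-degree(G)=0, level(G)=1, enqueue
  process F: level=0
    F->A: in-degree(A)=1, level(A)>=1
    F->D: in-degree(D)=1, level(D)>=1
    F->E: in-degree(E)=4, level(E)>=1
  process G: level=1
    G->A: in-degree(A)=0, level(A)=2, enqueue
    G->C: in-degree(C)=0, level(C)=2, enqueue
    G->E: in-degree(E)=3, level(E)>=2
  process A: level=2
    A->E: in-degree(E)=2, level(E)>=3
  process C: level=2
    C->D: in-degree(D)=0, level(D)=3, enqueue
    C->E: in-degree(E)=1, level(E)>=3
  process D: level=3
    D->E: in-degree(E)=0, level(E)=4, enqueue
  process E: level=4
All levels: A:2, B:0, C:2, D:3, E:4, F:0, G:1

Answer: A:2, B:0, C:2, D:3, E:4, F:0, G:1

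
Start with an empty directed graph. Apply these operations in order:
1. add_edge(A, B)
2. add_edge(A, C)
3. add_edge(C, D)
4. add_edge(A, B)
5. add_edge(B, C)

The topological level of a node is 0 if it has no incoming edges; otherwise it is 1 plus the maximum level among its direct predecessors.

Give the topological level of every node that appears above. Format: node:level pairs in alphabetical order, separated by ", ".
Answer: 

Answer: A:0, B:1, C:2, D:3

Derivation:
Op 1: add_edge(A, B). Edges now: 1
Op 2: add_edge(A, C). Edges now: 2
Op 3: add_edge(C, D). Edges now: 3
Op 4: add_edge(A, B) (duplicate, no change). Edges now: 3
Op 5: add_edge(B, C). Edges now: 4
Compute levels (Kahn BFS):
  sources (in-degree 0): A
  process A: level=0
    A->B: in-degree(B)=0, level(B)=1, enqueue
    A->C: in-degree(C)=1, level(C)>=1
  process B: level=1
    B->C: in-degree(C)=0, level(C)=2, enqueue
  process C: level=2
    C->D: in-degree(D)=0, level(D)=3, enqueue
  process D: level=3
All levels: A:0, B:1, C:2, D:3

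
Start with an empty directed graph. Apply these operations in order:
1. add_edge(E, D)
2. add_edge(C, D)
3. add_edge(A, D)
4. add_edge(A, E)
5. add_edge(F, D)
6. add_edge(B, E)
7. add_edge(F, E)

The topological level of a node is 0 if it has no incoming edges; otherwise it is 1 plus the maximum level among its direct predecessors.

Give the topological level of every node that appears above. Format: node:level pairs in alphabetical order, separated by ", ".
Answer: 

Answer: A:0, B:0, C:0, D:2, E:1, F:0

Derivation:
Op 1: add_edge(E, D). Edges now: 1
Op 2: add_edge(C, D). Edges now: 2
Op 3: add_edge(A, D). Edges now: 3
Op 4: add_edge(A, E). Edges now: 4
Op 5: add_edge(F, D). Edges now: 5
Op 6: add_edge(B, E). Edges now: 6
Op 7: add_edge(F, E). Edges now: 7
Compute levels (Kahn BFS):
  sources (in-degree 0): A, B, C, F
  process A: level=0
    A->D: in-degree(D)=3, level(D)>=1
    A->E: in-degree(E)=2, level(E)>=1
  process B: level=0
    B->E: in-degree(E)=1, level(E)>=1
  process C: level=0
    C->D: in-degree(D)=2, level(D)>=1
  process F: level=0
    F->D: in-degree(D)=1, level(D)>=1
    F->E: in-degree(E)=0, level(E)=1, enqueue
  process E: level=1
    E->D: in-degree(D)=0, level(D)=2, enqueue
  process D: level=2
All levels: A:0, B:0, C:0, D:2, E:1, F:0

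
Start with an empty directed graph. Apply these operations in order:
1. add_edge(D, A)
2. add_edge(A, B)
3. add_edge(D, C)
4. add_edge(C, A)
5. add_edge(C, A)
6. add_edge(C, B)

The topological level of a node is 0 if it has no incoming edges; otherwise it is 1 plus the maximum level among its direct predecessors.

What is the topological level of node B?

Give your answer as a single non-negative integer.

Op 1: add_edge(D, A). Edges now: 1
Op 2: add_edge(A, B). Edges now: 2
Op 3: add_edge(D, C). Edges now: 3
Op 4: add_edge(C, A). Edges now: 4
Op 5: add_edge(C, A) (duplicate, no change). Edges now: 4
Op 6: add_edge(C, B). Edges now: 5
Compute levels (Kahn BFS):
  sources (in-degree 0): D
  process D: level=0
    D->A: in-degree(A)=1, level(A)>=1
    D->C: in-degree(C)=0, level(C)=1, enqueue
  process C: level=1
    C->A: in-degree(A)=0, level(A)=2, enqueue
    C->B: in-degree(B)=1, level(B)>=2
  process A: level=2
    A->B: in-degree(B)=0, level(B)=3, enqueue
  process B: level=3
All levels: A:2, B:3, C:1, D:0
level(B) = 3

Answer: 3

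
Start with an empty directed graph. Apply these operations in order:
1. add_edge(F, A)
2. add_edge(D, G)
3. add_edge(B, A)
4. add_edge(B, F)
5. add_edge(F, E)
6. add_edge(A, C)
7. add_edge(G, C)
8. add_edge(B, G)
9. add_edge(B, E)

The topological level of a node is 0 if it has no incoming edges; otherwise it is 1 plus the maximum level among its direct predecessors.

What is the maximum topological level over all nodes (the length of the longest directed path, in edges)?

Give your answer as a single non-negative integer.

Op 1: add_edge(F, A). Edges now: 1
Op 2: add_edge(D, G). Edges now: 2
Op 3: add_edge(B, A). Edges now: 3
Op 4: add_edge(B, F). Edges now: 4
Op 5: add_edge(F, E). Edges now: 5
Op 6: add_edge(A, C). Edges now: 6
Op 7: add_edge(G, C). Edges now: 7
Op 8: add_edge(B, G). Edges now: 8
Op 9: add_edge(B, E). Edges now: 9
Compute levels (Kahn BFS):
  sources (in-degree 0): B, D
  process B: level=0
    B->A: in-degree(A)=1, level(A)>=1
    B->E: in-degree(E)=1, level(E)>=1
    B->F: in-degree(F)=0, level(F)=1, enqueue
    B->G: in-degree(G)=1, level(G)>=1
  process D: level=0
    D->G: in-degree(G)=0, level(G)=1, enqueue
  process F: level=1
    F->A: in-degree(A)=0, level(A)=2, enqueue
    F->E: in-degree(E)=0, level(E)=2, enqueue
  process G: level=1
    G->C: in-degree(C)=1, level(C)>=2
  process A: level=2
    A->C: in-degree(C)=0, level(C)=3, enqueue
  process E: level=2
  process C: level=3
All levels: A:2, B:0, C:3, D:0, E:2, F:1, G:1
max level = 3

Answer: 3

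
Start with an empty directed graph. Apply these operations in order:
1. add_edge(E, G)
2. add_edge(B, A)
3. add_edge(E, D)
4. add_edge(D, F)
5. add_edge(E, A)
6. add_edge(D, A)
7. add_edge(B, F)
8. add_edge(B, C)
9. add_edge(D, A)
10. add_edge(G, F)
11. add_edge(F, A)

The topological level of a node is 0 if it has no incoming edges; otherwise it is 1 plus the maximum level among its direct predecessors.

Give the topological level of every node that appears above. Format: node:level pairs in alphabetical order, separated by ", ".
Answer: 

Answer: A:3, B:0, C:1, D:1, E:0, F:2, G:1

Derivation:
Op 1: add_edge(E, G). Edges now: 1
Op 2: add_edge(B, A). Edges now: 2
Op 3: add_edge(E, D). Edges now: 3
Op 4: add_edge(D, F). Edges now: 4
Op 5: add_edge(E, A). Edges now: 5
Op 6: add_edge(D, A). Edges now: 6
Op 7: add_edge(B, F). Edges now: 7
Op 8: add_edge(B, C). Edges now: 8
Op 9: add_edge(D, A) (duplicate, no change). Edges now: 8
Op 10: add_edge(G, F). Edges now: 9
Op 11: add_edge(F, A). Edges now: 10
Compute levels (Kahn BFS):
  sources (in-degree 0): B, E
  process B: level=0
    B->A: in-degree(A)=3, level(A)>=1
    B->C: in-degree(C)=0, level(C)=1, enqueue
    B->F: in-degree(F)=2, level(F)>=1
  process E: level=0
    E->A: in-degree(A)=2, level(A)>=1
    E->D: in-degree(D)=0, level(D)=1, enqueue
    E->G: in-degree(G)=0, level(G)=1, enqueue
  process C: level=1
  process D: level=1
    D->A: in-degree(A)=1, level(A)>=2
    D->F: in-degree(F)=1, level(F)>=2
  process G: level=1
    G->F: in-degree(F)=0, level(F)=2, enqueue
  process F: level=2
    F->A: in-degree(A)=0, level(A)=3, enqueue
  process A: level=3
All levels: A:3, B:0, C:1, D:1, E:0, F:2, G:1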